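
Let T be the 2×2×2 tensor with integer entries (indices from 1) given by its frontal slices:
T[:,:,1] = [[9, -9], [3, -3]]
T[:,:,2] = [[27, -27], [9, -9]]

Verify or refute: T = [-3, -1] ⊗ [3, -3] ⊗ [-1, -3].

Yes

Reconstruct entrywise from the claimed factors. For example, T[1,2,1] = -9 and Σₗ aₗ[1]bₗ[2]cₗ[1] = (-3)·(-3)·(-1) = -9; checking all 8 entries, every one matches. The claim holds.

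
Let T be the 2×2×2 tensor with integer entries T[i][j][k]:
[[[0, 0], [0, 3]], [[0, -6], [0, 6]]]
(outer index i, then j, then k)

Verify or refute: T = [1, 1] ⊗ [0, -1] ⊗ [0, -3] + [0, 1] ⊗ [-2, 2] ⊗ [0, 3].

No

Reconstruct entry (1,1,1) from the claimed factors: Σₗ aₗ[1]bₗ[1]cₗ[1] = (1)·(-1)·(-3) + (1)·(2)·(3) = 9, but T[1,1,1] = 6. The claim is false.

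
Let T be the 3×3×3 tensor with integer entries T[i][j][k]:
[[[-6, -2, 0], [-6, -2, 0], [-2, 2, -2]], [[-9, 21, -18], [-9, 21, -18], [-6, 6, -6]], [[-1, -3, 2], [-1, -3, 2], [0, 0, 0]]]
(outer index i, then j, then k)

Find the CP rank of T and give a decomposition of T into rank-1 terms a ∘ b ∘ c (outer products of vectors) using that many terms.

Lower bound: in the mode-2 unfolding of T (rows indexed by j, columns by (i,k)) the 2×2 minor on rows j ∈ {0, 2}, columns (i,k) ∈ {(0,0), (0,1)} is det [[-6, -2], [-2, 2]] = -16 ≠ 0, so that unfolding has rank ≥ 2 and hence rank(T) ≥ 2 (CP rank is at least every unfolding rank, though it can be larger).
Upper bound: with S_k = T[:,:,k], the two rank-1 terms a₁b₁ᵀ, a₂b₂ᵀ are the rank-1 members of the pencil x·S₀ + y·S₁.
The 2×2 minor of x·S₀ + y·S₁ on rows {0,1}, columns {0,2} is 18·x² + 36·xy − 54·y² = 18·(x + 3·y)(x − y), vanishing at (x:y) = (3:-1) and (1:1).
M₁ = 3·S₀ − S₁ = [[-16, -16, -8], [-48, -48, -24], [0, 0, 0]] = (-8)·[1, 3, 0][2, 2, 1]ᵀ and M₂ = S₀ + S₁ = [[-8, -8, 0], [12, 12, 0], [-4, -4, 0]] = (-4)·[2, -3, 1][1, 1, 0]ᵀ, so take a₁ = [1, 3, 0], b₁ = [2, 2, 1], a₂ = [2, -3, 1], b₂ = [1, 1, 0].
Each slice is an integer combination of E₁ = a₁b₁ᵀ and E₂ = a₂b₂ᵀ: S₀ = −2·E₁ − E₂, S₁ = 2·E₁ − 3·E₂, S₂ = −2·E₁ + 2·E₂; reading off coefficients, c₁ = [-2, 2, -2] and c₂ = [-1, -3, 2].
Hence T = [1, 3, 0] ∘ [2, 2, 1] ∘ [-2, 2, -2] + [2, -3, 1] ∘ [1, 1, 0] ∘ [-1, -3, 2], so rank(T) ≤ 2.
These bounds meet, so rank(T) = 2.

rank(T) = 2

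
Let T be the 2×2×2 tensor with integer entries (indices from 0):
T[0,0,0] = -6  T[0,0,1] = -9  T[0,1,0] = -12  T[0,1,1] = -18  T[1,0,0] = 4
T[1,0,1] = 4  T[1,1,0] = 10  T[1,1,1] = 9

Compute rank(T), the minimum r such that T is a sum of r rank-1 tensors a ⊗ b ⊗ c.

Lower bound: the mode-1 unfolding of T (rows indexed by i, columns by (j,k) = (0,0), (0,1), (1,0), (1,1)) is [[-6, -9, -12, -18], [4, 4, 10, 9]].
There the 2×2 minor on rows i ∈ {0, 1}, columns (j,k) ∈ {(0,0), (0,1)} is det [[-6, -9], [4, 4]] = 12 ≠ 0, so this unfolding has rank ≥ 2; CP rank is at least every unfolding rank, so rank(T) ≥ 2. (Unfolding ranks only ever bound the CP rank from below — rank(T) can be strictly larger than all of them — so the matching upper bound has to come from an explicit 2-term decomposition.)
Upper bound — finding two terms. Write S_k = T[:,:,k] for the frontal slices: S₀ = [[-6, -12], [4, 10]], S₁ = [[-9, -18], [4, 9]].
If T = a₁ ⊗ b₁ ⊗ c₁ + a₂ ⊗ b₂ ⊗ c₂ then each S_k = c₁[k]·a₁b₁ᵀ + c₂[k]·a₂b₂ᵀ. S₀ and S₁ are linearly independent, so a₁b₁ᵀ and a₂b₂ᵀ must span the same plane of matrices: they are the rank-1 matrices of the form x·S₀ + y·S₁.
det(x·S₀ + y·S₁) is −12·x² − 24·xy − 9·y² = (-3)·(2·x + 3·y)(2·x + y), vanishing at (x:y) = (3:-2) and (1:-2).
M₁ = 3·S₀ − 2·S₁ = [[0, 0], [4, 12]] = 4·[0, 1][1, 3]ᵀ and M₂ = S₀ − 2·S₁ = [[12, 24], [-4, -8]] = 4·[3, -1][1, 2]ᵀ, so take a₁ = [0, 1], b₁ = [1, 3], a₂ = [3, -1], b₂ = [1, 2].
Each slice is an integer combination of E₁ = a₁b₁ᵀ and E₂ = a₂b₂ᵀ: S₀ = 2·E₁ − 2·E₂, S₁ = E₁ − 3·E₂; reading off coefficients, c₁ = [2, 1] and c₂ = [-2, -3].
Hence T = [0, 1] ⊗ [1, 3] ⊗ [2, 1] + [3, -1] ⊗ [1, 2] ⊗ [-2, -3], so rank(T) ≤ 2.
These bounds meet, so rank(T) = 2.
Check entry T[1,1,0] = 10: (1)·(3)·(2) + (-1)·(2)·(-2) = 10.

2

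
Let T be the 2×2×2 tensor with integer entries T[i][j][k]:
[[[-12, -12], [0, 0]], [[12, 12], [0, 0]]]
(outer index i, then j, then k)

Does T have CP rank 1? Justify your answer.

Yes

If T = a ⊗ b ⊗ c then every fibre of T is a multiple of the corresponding factor, so read the factors off the fibres through the nonzero entry T[0,0,0] = -12.
The mode-1 fibre T[:,0,0] = [-12, 12] gives a = [1, -1] (primitive direction); the mode-2 fibre T[0,:,0] = [-12, 0] gives b = [1, 0]; then c[k] = T[0,0,k] / (a[0]·b[0]) = [-12, -12] / 1 = [-12, -12].
Expanding [1, -1] ⊗ [1, 0] ⊗ [-12, -12] reproduces all 8 entries of T, so T = [1, -1] ⊗ [1, 0] ⊗ [-12, -12] and rank(T) ≤ 1.
Equivalently every frontal slice T[:,:,k] is c[k] times the rank-1 matrix [1, -1] ⊗ [1, 0]. So T has rank 1 (it is nonzero).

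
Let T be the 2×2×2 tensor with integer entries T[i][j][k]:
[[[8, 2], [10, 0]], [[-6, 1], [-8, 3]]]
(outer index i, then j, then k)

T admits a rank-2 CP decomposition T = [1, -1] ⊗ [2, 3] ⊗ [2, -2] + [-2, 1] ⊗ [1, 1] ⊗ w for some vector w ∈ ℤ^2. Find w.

w = [-2, -3]

Subtract the known terms from T to get the rank-1 residual R = [-2, 1] ⊗ [1, 1] ⊗ w, so R[i,j,k] = a[i]·b[j]·w[k]. Pick indices with nonzero a[0]·b[0] = (-2)·(1) = -2. Only the fibre through (0,0,·) is needed: R[0,0,:] = T[0,0,:] − Σₗ aₗ[0]bₗ[0]cₗ = [8, 2] − (1)·(2)·[2, -2] = [4, 6]. Then w[k] = R[0,0,k] / -2 for each k, giving w = [4, 6] / -2 = [-2, -3].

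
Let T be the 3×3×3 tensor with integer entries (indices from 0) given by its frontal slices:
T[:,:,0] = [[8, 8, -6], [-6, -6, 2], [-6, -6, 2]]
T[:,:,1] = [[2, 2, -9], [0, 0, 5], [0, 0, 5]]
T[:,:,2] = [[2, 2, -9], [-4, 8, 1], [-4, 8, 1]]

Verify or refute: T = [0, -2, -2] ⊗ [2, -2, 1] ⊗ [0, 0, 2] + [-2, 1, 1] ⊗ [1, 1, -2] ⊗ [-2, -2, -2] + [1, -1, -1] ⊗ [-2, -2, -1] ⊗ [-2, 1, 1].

Reconstruct entry (1,0,2) from the claimed factors: Σₗ aₗ[1]bₗ[0]cₗ[2] = (-2)·(2)·(2) + (1)·(1)·(-2) + (-1)·(-2)·(1) = -8, but T[1,0,2] = -4. The claim is false.

No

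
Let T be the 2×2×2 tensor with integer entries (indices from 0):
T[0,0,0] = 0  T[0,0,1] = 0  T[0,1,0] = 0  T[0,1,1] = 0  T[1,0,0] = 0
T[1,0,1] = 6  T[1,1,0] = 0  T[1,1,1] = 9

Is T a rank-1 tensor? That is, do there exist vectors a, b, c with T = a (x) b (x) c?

If T = a (x) b (x) c then every fibre of T is a multiple of the corresponding factor, so read the factors off the fibres through the nonzero entry T[1,0,1] = 6.
The mode-1 fibre T[:,0,1] = [0, 6] gives a = (0, 1) (primitive direction); the mode-2 fibre T[1,:,1] = [6, 9] gives b = (2, 3); then c[k] = T[1,0,k] / (a[1]·b[0]) = [0, 6] / 2 = (0, 3).
Expanding (0, 1) (x) (2, 3) (x) (0, 3) reproduces all 8 entries of T, so T = (0, 1) (x) (2, 3) (x) (0, 3) and rank(T) ≤ 1.
Equivalently every frontal slice T[:,:,k] is c[k] times the rank-1 matrix (0, 1) (x) (2, 3). So T has rank 1 (it is nonzero).

Yes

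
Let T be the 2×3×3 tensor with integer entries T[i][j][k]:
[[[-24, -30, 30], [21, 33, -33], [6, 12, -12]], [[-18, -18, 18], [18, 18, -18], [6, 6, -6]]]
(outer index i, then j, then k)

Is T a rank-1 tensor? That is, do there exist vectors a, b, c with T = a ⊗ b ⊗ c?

No

The mode-2 unfolding of T (rows indexed by j, columns by (i,k) = (0,0), (0,1), (0,2), (1,0), (1,1), (1,2)) is [[-24, -30, 30, -18, -18, 18], [21, 33, -33, 18, 18, -18], [6, 12, -12, 6, 6, -6]].
There the 2×2 minor on rows j ∈ {0, 1}, columns (i,k) ∈ {(0,0), (0,1)} is det [[-24, -30], [21, 33]] = -162 ≠ 0, so this unfolding has rank ≥ 2; CP rank is at least every unfolding rank, so rank(T) ≥ 2.
In particular rank(T) ≥ 2 > 1, so T is not rank-1.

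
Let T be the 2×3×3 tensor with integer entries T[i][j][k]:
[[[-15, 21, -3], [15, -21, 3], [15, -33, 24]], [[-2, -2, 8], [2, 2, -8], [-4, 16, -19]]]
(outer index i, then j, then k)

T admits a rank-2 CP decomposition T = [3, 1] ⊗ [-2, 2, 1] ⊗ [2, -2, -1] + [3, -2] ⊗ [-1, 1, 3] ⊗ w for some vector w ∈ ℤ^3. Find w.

Subtract the known terms from T to get the rank-1 residual R = [3, -2] ⊗ [-1, 1, 3] ⊗ w, so R[i,j,k] = a[i]·b[j]·w[k]. Pick indices with nonzero a[0]·b[0] = (3)·(-1) = -3. Only the fibre through (0,0,·) is needed: R[0,0,:] = T[0,0,:] − Σₗ aₗ[0]bₗ[0]cₗ = [-15, 21, -3] − (3)·(-2)·[2, -2, -1] = [-3, 9, -9]. Then w[k] = R[0,0,k] / -3 for each k, giving w = [-3, 9, -9] / -3 = [1, -3, 3].

w = [1, -3, 3]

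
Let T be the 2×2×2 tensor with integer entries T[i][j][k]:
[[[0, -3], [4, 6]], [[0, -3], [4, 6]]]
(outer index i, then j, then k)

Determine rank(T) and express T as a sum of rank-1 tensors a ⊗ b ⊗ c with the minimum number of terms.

rank(T) = 2

Lower bound: in the mode-2 unfolding of T (rows indexed by j, columns by (i,k)) the 2×2 minor on rows j ∈ {0, 1}, columns (i,k) ∈ {(0,0), (0,1)} is det [[0, -3], [4, 6]] = 12 ≠ 0, so that unfolding has rank ≥ 2 and hence rank(T) ≥ 2 (CP rank is at least every unfolding rank, though it can be larger).
Upper bound: T[i,:,:] = a[i]·M for every slice, with a = [1, 1] and M = [[0, -3], [4, 6]] (rows j, columns k).
Splitting M by its rows (j = 0, 1), M = [1, 0][0, -3]ᵀ + [0, 1][4, 6]ᵀ.
Hence T = [1, 1] ⊗ [1, 0] ⊗ [0, -3] + [1, 1] ⊗ [0, 1] ⊗ [4, 6], so rank(T) ≤ 2.
These bounds meet, so rank(T) = 2.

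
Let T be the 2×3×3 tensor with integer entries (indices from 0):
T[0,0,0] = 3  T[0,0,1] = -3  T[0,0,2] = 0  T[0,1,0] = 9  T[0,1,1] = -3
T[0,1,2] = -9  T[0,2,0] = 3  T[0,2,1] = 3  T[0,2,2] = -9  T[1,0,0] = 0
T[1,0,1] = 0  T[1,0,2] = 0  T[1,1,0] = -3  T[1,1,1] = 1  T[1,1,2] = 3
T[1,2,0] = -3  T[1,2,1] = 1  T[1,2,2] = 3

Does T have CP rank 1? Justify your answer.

The mode-3 unfolding of T (rows indexed by k, columns by (i,j) = (0,0), (0,1), (0,2), (1,0), (1,1), (1,2)) is [[3, 9, 3, 0, -3, -3], [-3, -3, 3, 0, 1, 1], [0, -9, -9, 0, 3, 3]].
There the 2×2 minor on rows k ∈ {0, 1}, columns (i,j) ∈ {(0,0), (0,1)} is det [[3, 9], [-3, -3]] = 18 ≠ 0, so this unfolding has rank ≥ 2; CP rank is at least every unfolding rank, so rank(T) ≥ 2.
In particular rank(T) ≥ 2 > 1, so T is not rank-1.

No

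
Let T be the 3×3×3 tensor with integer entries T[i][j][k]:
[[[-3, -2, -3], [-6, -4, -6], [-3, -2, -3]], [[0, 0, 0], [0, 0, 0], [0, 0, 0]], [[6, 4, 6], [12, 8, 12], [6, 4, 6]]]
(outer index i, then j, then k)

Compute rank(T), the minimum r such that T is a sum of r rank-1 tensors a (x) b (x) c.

1

Lower bound: T ≠ 0 (e.g. T[0,0,0] = -3), so rank(T) ≥ 1.
Upper bound: the mode-1 fibre T[:,0,0] = [-3, 0, 6] gives a = [1, 0, -2] (primitive direction); the mode-2 fibre T[0,:,0] = [-3, -6, -3] gives b = [1, 2, 1]; then c[k] = T[0,0,k] / (a[0]·b[0]) = [-3, -2, -3] / 1 = [-3, -2, -3].
Expanding [1, 0, -2] (x) [1, 2, 1] (x) [-3, -2, -3] reproduces all 27 entries of T, so T = [1, 0, -2] (x) [1, 2, 1] (x) [-3, -2, -3] and rank(T) ≤ 1.
These bounds meet, so rank(T) = 1.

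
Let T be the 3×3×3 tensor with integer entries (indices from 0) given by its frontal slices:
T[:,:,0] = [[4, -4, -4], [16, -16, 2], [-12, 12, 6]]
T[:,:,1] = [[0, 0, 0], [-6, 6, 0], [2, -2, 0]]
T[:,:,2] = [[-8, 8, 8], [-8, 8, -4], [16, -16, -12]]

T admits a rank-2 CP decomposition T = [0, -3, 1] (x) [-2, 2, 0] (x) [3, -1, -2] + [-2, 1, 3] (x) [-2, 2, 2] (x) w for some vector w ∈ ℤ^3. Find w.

w = [1, 0, -2]

Subtract the known terms from T to get the rank-1 residual R = [-2, 1, 3] (x) [-2, 2, 2] (x) w, so R[i,j,k] = a[i]·b[j]·w[k]. Pick indices with nonzero a[0]·b[0] = (-2)·(-2) = 4. Only the fibre through (0,0,·) is needed: R[0,0,:] = T[0,0,:] − Σₗ aₗ[0]bₗ[0]cₗ = [4, 0, -8] − (0)·(-2)·[3, -1, -2] = [4, 0, -8]. Then w[k] = R[0,0,k] / 4 for each k, giving w = [4, 0, -8] / 4 = [1, 0, -2].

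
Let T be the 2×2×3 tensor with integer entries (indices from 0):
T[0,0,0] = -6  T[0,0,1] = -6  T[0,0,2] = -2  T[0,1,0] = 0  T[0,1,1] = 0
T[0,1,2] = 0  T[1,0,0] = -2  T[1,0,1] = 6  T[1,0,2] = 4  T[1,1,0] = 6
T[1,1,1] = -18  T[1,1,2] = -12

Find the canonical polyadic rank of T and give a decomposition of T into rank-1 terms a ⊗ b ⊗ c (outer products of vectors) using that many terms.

rank(T) = 2

Lower bound: the mode-1 unfolding of T (rows indexed by i, columns by (j,k) = (0,0), (0,1), (0,2), (1,0), (1,1), (1,2)) is [[-6, -6, -2, 0, 0, 0], [-2, 6, 4, 6, -18, -12]].
There the 2×2 minor on rows i ∈ {0, 1}, columns (j,k) ∈ {(0,0), (0,1)} is det [[-6, -6], [-2, 6]] = -48 ≠ 0, so this unfolding has rank ≥ 2; CP rank is at least every unfolding rank, so rank(T) ≥ 2. (Flattening ranks never certify an upper bound on CP rank; for that we must actually write T with 2 rank-1 terms.)
Upper bound — finding two terms. Write S_k = T[:,:,k] for the frontal slices: S₀ = [[-6, 0], [-2, 6]], S₁ = [[-6, 0], [6, -18]], S₂ = [[-2, 0], [4, -12]].
If T = a₁ ⊗ b₁ ⊗ c₁ + a₂ ⊗ b₂ ⊗ c₂ then each S_k = c₁[k]·a₁b₁ᵀ + c₂[k]·a₂b₂ᵀ. S₀ and S₁ are linearly independent, so a₁b₁ᵀ and a₂b₂ᵀ must span the same plane of matrices: they are the rank-1 matrices of the form x·S₀ + y·S₁.
det(x·S₀ + y·S₁) is −36·x² + 72·xy + 108·y² = (-36)·(x − 3·y)(x + y), vanishing at (x:y) = (3:1) and (1:-1).
M₁ = 3·S₀ + S₁ = [[-24, 0], [0, 0]] = (-24)·[1, 0][1, 0]ᵀ and M₂ = S₀ − S₁ = [[0, 0], [-8, 24]] = (-8)·[0, 1][1, -3]ᵀ, so take a₁ = [1, 0], b₁ = [1, 0], a₂ = [0, 1], b₂ = [1, -3].
Each slice is an integer combination of E₁ = a₁b₁ᵀ and E₂ = a₂b₂ᵀ: S₀ = −6·E₁ − 2·E₂, S₁ = −6·E₁ + 6·E₂, S₂ = −2·E₁ + 4·E₂; reading off coefficients, c₁ = [-6, -6, -2] and c₂ = [-2, 6, 4].
Hence T = [1, 0] ⊗ [1, 0] ⊗ [-6, -6, -2] + [0, 1] ⊗ [1, -3] ⊗ [-2, 6, 4], so rank(T) ≤ 2.
These bounds meet, so rank(T) = 2.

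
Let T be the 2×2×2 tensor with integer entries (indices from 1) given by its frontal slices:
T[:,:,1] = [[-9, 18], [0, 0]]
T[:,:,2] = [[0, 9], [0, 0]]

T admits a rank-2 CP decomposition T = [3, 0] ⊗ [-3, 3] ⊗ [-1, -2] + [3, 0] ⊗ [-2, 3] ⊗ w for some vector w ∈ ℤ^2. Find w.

w = [3, 3]

Subtract the known terms from T to get the rank-1 residual R = [3, 0] ⊗ [-2, 3] ⊗ w, so R[i,j,k] = a[i]·b[j]·w[k]. Pick indices with nonzero a[1]·b[1] = (3)·(-2) = -6. Only the fibre through (1,1,·) is needed: R[1,1,:] = T[1,1,:] − Σₗ aₗ[1]bₗ[1]cₗ = [-9, 0] − (3)·(-3)·[-1, -2] = [-18, -18]. Then w[k] = R[1,1,k] / -6 for each k, giving w = [-18, -18] / -6 = [3, 3].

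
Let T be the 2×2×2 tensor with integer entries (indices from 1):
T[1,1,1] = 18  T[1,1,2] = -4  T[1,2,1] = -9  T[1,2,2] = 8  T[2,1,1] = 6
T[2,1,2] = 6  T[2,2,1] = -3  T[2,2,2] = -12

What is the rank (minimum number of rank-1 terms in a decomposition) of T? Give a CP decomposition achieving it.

rank(T) = 2

Lower bound: in the mode-1 unfolding of T (rows indexed by i, columns by (j,k)) the 2×2 minor on rows i ∈ {1, 2}, columns (j,k) ∈ {(1,1), (1,2)} is det [[18, -4], [6, 6]] = 132 ≠ 0, so that unfolding has rank ≥ 2 and hence rank(T) ≥ 2 (CP rank is at least every unfolding rank, though it can be larger).
Upper bound: with S_k = T[:,:,k], the two rank-1 terms a₁b₁ᵀ, a₂b₂ᵀ are the rank-1 members of the pencil x·S₁ + y·S₂.
det(x·S₁ + y·S₂) is −198·xy = (-198)·(y)(x), vanishing at (x:y) = (1:0) and (0:1).
M₁ = S₁ = [[18, -9], [6, -3]] = 3·[3, 1][2, -1]ᵀ and M₂ = S₂ = [[-4, 8], [6, -12]] = (-2)·[2, -3][1, -2]ᵀ, so take a₁ = [3, 1], b₁ = [2, -1], a₂ = [2, -3], b₂ = [1, -2].
Each slice is an integer combination of E₁ = a₁b₁ᵀ and E₂ = a₂b₂ᵀ: S₁ = 3·E₁, S₂ = −2·E₂; reading off coefficients, c₁ = [3, 0] and c₂ = [0, -2].
Hence T = [3, 1] ⊗ [2, -1] ⊗ [3, 0] + [2, -3] ⊗ [1, -2] ⊗ [0, -2], so rank(T) ≤ 2.
These bounds meet, so rank(T) = 2.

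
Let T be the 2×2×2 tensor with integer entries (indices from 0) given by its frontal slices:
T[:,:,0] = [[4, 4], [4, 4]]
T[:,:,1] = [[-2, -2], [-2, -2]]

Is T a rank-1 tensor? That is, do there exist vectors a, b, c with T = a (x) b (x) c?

If T = a (x) b (x) c then every fibre of T is a multiple of the corresponding factor, so read the factors off the fibres through the nonzero entry T[0,0,0] = 4.
The mode-1 fibre T[:,0,0] = [4, 4] gives a = [1, 1] (primitive direction); the mode-2 fibre T[0,:,0] = [4, 4] gives b = [1, 1]; then c[k] = T[0,0,k] / (a[0]·b[0]) = [4, -2] / 1 = [4, -2].
Expanding [1, 1] (x) [1, 1] (x) [4, -2] reproduces all 8 entries of T, so T = [1, 1] (x) [1, 1] (x) [4, -2] and rank(T) ≤ 1.
Equivalently every frontal slice T[:,:,k] is c[k] times the rank-1 matrix [1, 1] (x) [1, 1]. So T has rank 1 (it is nonzero).

Yes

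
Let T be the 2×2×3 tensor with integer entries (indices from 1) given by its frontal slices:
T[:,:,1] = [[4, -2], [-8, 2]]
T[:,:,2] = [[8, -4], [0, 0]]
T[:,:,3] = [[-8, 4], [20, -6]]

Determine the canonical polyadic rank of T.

Lower bound: the mode-3 unfolding of T (rows indexed by k, columns by (i,j) = (1,1), (1,2), (2,1), (2,2)) is [[4, -2, -8, 2], [8, -4, 0, 0], [-8, 4, 20, -6]].
There the 3×3 minor on rows k ∈ {1, 2, 3}, columns (i,j) ∈ {(1,1), (2,1), (2,2)} is det [[4, -8, 2], [8, 0, 0], [-8, 20, -6]] = -64 ≠ 0, so this unfolding has rank ≥ 3; CP rank is at least every unfolding rank, so rank(T) ≥ 3. (This is only a lower bound: in general the CP rank may exceed every unfolding rank, so we still need to exhibit 3 rank-1 terms summing to T.)
Upper bound: T is a sum of 3 rank-1 terms, T = [0, 1] ⊗ [1, 0] ⊗ [-4, 0, 8] + [0, 1] ⊗ [2, -1] ⊗ [0, 4, 2] + [1, -1] ⊗ [2, -1] ⊗ [2, 4, -4] (written with every a and b primitive with positive leading entry and the scale carried by c; CP decompositions are not unique, and this one is verified by expanding entrywise), so rank(T) ≤ 3.
These bounds meet, so rank(T) = 3.

3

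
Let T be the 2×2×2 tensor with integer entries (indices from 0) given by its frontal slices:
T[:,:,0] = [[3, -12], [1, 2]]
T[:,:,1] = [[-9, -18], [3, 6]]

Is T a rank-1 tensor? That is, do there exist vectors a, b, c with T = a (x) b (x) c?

No

The mode-2 unfolding of T (rows indexed by j, columns by (i,k) = (0,0), (0,1), (1,0), (1,1)) is [[3, -9, 1, 3], [-12, -18, 2, 6]].
There the 2×2 minor on rows j ∈ {0, 1}, columns (i,k) ∈ {(0,0), (0,1)} is det [[3, -9], [-12, -18]] = -162 ≠ 0, so this unfolding has rank ≥ 2; CP rank is at least every unfolding rank, so rank(T) ≥ 2.
In particular rank(T) ≥ 2 > 1, so T is not rank-1.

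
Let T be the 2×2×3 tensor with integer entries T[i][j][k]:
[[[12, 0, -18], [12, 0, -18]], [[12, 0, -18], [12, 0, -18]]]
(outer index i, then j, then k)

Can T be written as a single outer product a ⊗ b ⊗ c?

Yes

The mode-1 fibre T[:,0,0] = [12, 12] gives a = [1, 1] (primitive direction); the mode-2 fibre T[0,:,0] = [12, 12] gives b = [1, 1]; then c[k] = T[0,0,k] / (a[0]·b[0]) = [12, 0, -18] / 1 = [12, 0, -18].
Expanding [1, 1] ⊗ [1, 1] ⊗ [12, 0, -18] reproduces all 12 entries of T, so T = [1, 1] ⊗ [1, 1] ⊗ [12, 0, -18] and rank(T) ≤ 1.
Equivalently every frontal slice T[:,:,k] is c[k] times the rank-1 matrix [1, 1] ⊗ [1, 1]. So T has rank 1 (it is nonzero).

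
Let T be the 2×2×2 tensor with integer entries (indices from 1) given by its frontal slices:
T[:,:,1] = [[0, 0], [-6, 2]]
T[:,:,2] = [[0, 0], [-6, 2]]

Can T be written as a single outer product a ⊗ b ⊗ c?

Yes

If T = a ⊗ b ⊗ c then every fibre of T is a multiple of the corresponding factor, so read the factors off the fibres through the nonzero entry T[2,1,1] = -6.
The mode-1 fibre T[:,1,1] = [0, -6] gives a = [0, 1] (primitive direction); the mode-2 fibre T[2,:,1] = [-6, 2] gives b = [3, -1]; then c[k] = T[2,1,k] / (a[2]·b[1]) = [-6, -6] / 3 = [-2, -2].
Expanding [0, 1] ⊗ [3, -1] ⊗ [-2, -2] reproduces all 8 entries of T, so T = [0, 1] ⊗ [3, -1] ⊗ [-2, -2] and rank(T) ≤ 1.
Equivalently every frontal slice T[:,:,k] is c[k] times the rank-1 matrix [0, 1] ⊗ [3, -1]. So T has rank 1 (it is nonzero).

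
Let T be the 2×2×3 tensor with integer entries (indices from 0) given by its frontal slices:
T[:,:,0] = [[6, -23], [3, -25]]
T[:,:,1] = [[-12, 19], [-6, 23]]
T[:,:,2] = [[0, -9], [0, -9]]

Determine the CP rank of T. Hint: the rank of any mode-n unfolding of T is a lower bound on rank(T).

2

Lower bound: the mode-3 unfolding of T (rows indexed by k, columns by (i,j) = (0,0), (0,1), (1,0), (1,1)) is [[6, -23, 3, -25], [-12, 19, -6, 23], [0, -9, 0, -9]].
There the 2×2 minor on rows k ∈ {0, 1}, columns (i,j) ∈ {(0,0), (0,1)} is det [[6, -23], [-12, 19]] = -162 ≠ 0, so this unfolding has rank ≥ 2; CP rank is at least every unfolding rank, so rank(T) ≥ 2. (Flattening ranks never certify an upper bound on CP rank; for that we must actually write T with 2 rank-1 terms.)
Upper bound — finding two terms. Write S_k = T[:,:,k] for the frontal slices: S₀ = [[6, -23], [3, -25]], S₁ = [[-12, 19], [-6, 23]], S₂ = [[0, -9], [0, -9]].
If T = a₁ ⊗ b₁ ⊗ c₁ + a₂ ⊗ b₂ ⊗ c₂ then each S_k = c₁[k]·a₁b₁ᵀ + c₂[k]·a₂b₂ᵀ. S₀ and S₁ are linearly independent, so a₁b₁ᵀ and a₂b₂ᵀ must span the same plane of matrices: they are the rank-1 matrices of the form x·S₀ + y·S₁.
det(x·S₀ + y·S₁) is −81·x² + 243·xy − 162·y² = (-81)·(x − 2·y)(x − y), vanishing at (x:y) = (2:1) and (1:1).
M₁ = 2·S₀ + S₁ = [[0, -27], [0, -27]] = (-27)·[1, 1][0, 1]ᵀ and M₂ = S₀ + S₁ = [[-6, -4], [-3, -2]] = −[2, 1][3, 2]ᵀ, so take a₁ = [1, 1], b₁ = [0, 1], a₂ = [2, 1], b₂ = [3, 2].
Each slice is an integer combination of E₁ = a₁b₁ᵀ and E₂ = a₂b₂ᵀ: S₀ = −27·E₁ + E₂, S₁ = 27·E₁ − 2·E₂, S₂ = −9·E₁; reading off coefficients, c₁ = [-27, 27, -9] and c₂ = [1, -2, 0].
Hence T = [1, 1] ⊗ [0, 1] ⊗ [-27, 27, -9] + [2, 1] ⊗ [3, 2] ⊗ [1, -2, 0], so rank(T) ≤ 2.
These bounds meet, so rank(T) = 2.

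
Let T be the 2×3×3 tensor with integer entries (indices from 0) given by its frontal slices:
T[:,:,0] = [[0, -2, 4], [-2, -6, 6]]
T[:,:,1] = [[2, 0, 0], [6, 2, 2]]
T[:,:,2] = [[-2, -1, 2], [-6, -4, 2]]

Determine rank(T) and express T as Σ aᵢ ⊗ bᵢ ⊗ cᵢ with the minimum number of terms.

Lower bound: the mode-3 unfolding of T (rows indexed by k, columns by (i,j) = (0,0), (0,1), (0,2), (1,0), (1,1), (1,2)) is [[0, -2, 4, -2, -6, 6], [2, 0, 0, 6, 2, 2], [-2, -1, 2, -6, -4, 2]].
There the 3×3 minor on rows k ∈ {0, 1, 2}, columns (i,j) ∈ {(0,0), (0,1), (1,0)} is det [[0, -2, -2], [2, 0, 6], [-2, -1, -6]] = 4 ≠ 0, so this unfolding has rank ≥ 3; CP rank is at least every unfolding rank, so rank(T) ≥ 3. (Flattening ranks never certify an upper bound on CP rank; for that we must actually write T with 3 rank-1 terms.)
Upper bound: T is a sum of 3 rank-1 terms, T = [0, 1] ⊗ [1, 1, 1] ⊗ [-2, 2, -2] + [1, 2] ⊗ [0, 1, -2] ⊗ [-2, 1, -2] + [1, 2] ⊗ [2, -1, 2] ⊗ [0, 1, -1] (one valid choice — decompositions are not unique — normalised so each a, b is primitive with positive first nonzero entry; check it by expanding all entries), so rank(T) ≤ 3.
These bounds meet, so rank(T) = 3.

rank(T) = 3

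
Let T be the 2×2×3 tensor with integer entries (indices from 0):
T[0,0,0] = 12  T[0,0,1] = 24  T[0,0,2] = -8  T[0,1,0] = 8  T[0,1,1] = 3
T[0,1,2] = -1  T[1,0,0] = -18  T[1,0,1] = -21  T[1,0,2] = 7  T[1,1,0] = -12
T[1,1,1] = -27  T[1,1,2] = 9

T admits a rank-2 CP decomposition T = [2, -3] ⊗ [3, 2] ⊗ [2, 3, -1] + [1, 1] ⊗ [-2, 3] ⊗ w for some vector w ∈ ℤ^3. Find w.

w = [0, -3, 1]

Subtract the known terms from T to get the rank-1 residual R = [1, 1] ⊗ [-2, 3] ⊗ w, so R[i,j,k] = a[i]·b[j]·w[k]. Pick indices with nonzero a[0]·b[0] = (1)·(-2) = -2. Only the fibre through (0,0,·) is needed: R[0,0,:] = T[0,0,:] − Σₗ aₗ[0]bₗ[0]cₗ = [12, 24, -8] − (2)·(3)·[2, 3, -1] = [0, 6, -2]. Then w[k] = R[0,0,k] / -2 for each k, giving w = [0, 6, -2] / -2 = [0, -3, 1].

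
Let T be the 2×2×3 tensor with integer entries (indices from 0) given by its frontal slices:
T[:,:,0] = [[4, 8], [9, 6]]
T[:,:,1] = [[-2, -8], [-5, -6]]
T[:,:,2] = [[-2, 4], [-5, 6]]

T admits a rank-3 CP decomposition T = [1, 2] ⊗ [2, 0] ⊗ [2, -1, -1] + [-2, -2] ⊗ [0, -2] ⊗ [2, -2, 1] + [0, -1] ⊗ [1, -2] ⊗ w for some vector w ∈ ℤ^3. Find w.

Subtract the known terms from T to get the rank-1 residual R = [0, -1] ⊗ [1, -2] ⊗ w, so R[i,j,k] = a[i]·b[j]·w[k]. Pick indices with nonzero a[1]·b[0] = (-1)·(1) = -1. Only the fibre through (1,0,·) is needed: R[1,0,:] = T[1,0,:] − Σₗ aₗ[1]bₗ[0]cₗ = [9, -5, -5] − (2)·(2)·[2, -1, -1] − (-2)·(0)·[2, -2, 1] = [1, -1, -1]. Then w[k] = R[1,0,k] / -1 for each k, giving w = [1, -1, -1] / -1 = [-1, 1, 1].

w = [-1, 1, 1]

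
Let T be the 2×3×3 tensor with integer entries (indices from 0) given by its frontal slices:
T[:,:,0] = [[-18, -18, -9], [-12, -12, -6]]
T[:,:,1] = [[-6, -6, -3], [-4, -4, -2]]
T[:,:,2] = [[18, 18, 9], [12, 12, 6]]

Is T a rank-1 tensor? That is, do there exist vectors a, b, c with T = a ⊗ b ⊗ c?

If T = a ⊗ b ⊗ c then every fibre of T is a multiple of the corresponding factor, so read the factors off the fibres through the nonzero entry T[0,0,0] = -18.
The mode-1 fibre T[:,0,0] = [-18, -12] gives a = (3, 2) (primitive direction); the mode-2 fibre T[0,:,0] = [-18, -18, -9] gives b = (2, 2, 1); then c[k] = T[0,0,k] / (a[0]·b[0]) = [-18, -6, 18] / 6 = (-3, -1, 3).
Expanding (3, 2) ⊗ (2, 2, 1) ⊗ (-3, -1, 3) reproduces all 18 entries of T, so T = (3, 2) ⊗ (2, 2, 1) ⊗ (-3, -1, 3) and rank(T) ≤ 1.
Equivalently every frontal slice T[:,:,k] is c[k] times the rank-1 matrix (3, 2) ⊗ (2, 2, 1). So T has rank 1 (it is nonzero).

Yes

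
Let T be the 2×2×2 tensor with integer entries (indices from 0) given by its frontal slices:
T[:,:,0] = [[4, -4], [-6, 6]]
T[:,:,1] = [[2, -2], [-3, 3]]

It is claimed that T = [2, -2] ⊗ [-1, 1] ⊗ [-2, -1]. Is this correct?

No

Reconstruct entry (1,0,0) from the claimed factors: Σₗ aₗ[1]bₗ[0]cₗ[0] = (-2)·(-1)·(-2) = -4, but T[1,0,0] = -6. The claim is false.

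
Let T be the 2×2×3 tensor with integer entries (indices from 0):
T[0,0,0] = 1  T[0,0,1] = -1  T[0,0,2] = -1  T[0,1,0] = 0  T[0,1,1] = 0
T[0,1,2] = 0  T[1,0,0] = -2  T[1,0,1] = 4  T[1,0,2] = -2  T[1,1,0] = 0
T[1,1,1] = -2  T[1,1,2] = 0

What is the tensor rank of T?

Lower bound: in the mode-3 unfolding of T (rows indexed by k, columns by (i,j)) the 3×3 minor on rows k ∈ {0, 1, 2}, columns (i,j) ∈ {(0,0), (1,0), (1,1)} is det [[1, -2, 0], [-1, 4, -2], [-1, -2, 0]] = -8 ≠ 0, so that unfolding has rank ≥ 3 and hence rank(T) ≥ 3 (CP rank is at least every unfolding rank, though it can be larger).
Upper bound: T is a sum of 3 rank-1 terms, T = (0, 1) ⊗ (1, -1) ⊗ (4, -2, 0) + (0, 1) ⊗ (2, -1) ⊗ (-4, 4, 0) + (1, 2) ⊗ (1, 0) ⊗ (1, -1, -1) (written with every a and b primitive with positive leading entry and the scale carried by c; CP decompositions are not unique, and this one is verified by expanding entrywise), so rank(T) ≤ 3.
These bounds meet, so rank(T) = 3.

3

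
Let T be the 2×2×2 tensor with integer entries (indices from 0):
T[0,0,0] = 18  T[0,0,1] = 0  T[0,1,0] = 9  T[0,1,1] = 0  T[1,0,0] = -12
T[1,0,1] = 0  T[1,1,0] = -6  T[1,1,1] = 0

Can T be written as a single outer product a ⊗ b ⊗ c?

If T = a ⊗ b ⊗ c then every fibre of T is a multiple of the corresponding factor, so read the factors off the fibres through the nonzero entry T[0,0,0] = 18.
The mode-1 fibre T[:,0,0] = [18, -12] gives a = (3, -2) (primitive direction); the mode-2 fibre T[0,:,0] = [18, 9] gives b = (2, 1); then c[k] = T[0,0,k] / (a[0]·b[0]) = [18, 0] / 6 = (3, 0).
Expanding (3, -2) ⊗ (2, 1) ⊗ (3, 0) reproduces all 8 entries of T, so T = (3, -2) ⊗ (2, 1) ⊗ (3, 0) and rank(T) ≤ 1.
Equivalently every frontal slice T[:,:,k] is c[k] times the rank-1 matrix (3, -2) ⊗ (2, 1). So T has rank 1 (it is nonzero).

Yes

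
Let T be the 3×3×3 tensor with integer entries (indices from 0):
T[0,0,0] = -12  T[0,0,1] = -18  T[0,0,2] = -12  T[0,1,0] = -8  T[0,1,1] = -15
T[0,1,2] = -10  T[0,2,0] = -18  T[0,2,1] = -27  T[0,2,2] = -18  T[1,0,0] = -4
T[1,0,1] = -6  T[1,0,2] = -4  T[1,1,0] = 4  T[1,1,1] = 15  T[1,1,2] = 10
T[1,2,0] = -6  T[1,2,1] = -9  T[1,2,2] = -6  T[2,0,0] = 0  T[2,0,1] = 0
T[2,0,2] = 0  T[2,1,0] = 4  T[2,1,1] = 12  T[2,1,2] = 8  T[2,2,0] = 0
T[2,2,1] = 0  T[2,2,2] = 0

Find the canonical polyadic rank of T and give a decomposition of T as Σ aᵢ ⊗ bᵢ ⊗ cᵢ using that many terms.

Lower bound: the mode-3 unfolding of T (rows indexed by k, columns by (i,j) = (0,0), (0,1), (0,2), (1,0), (1,1), (1,2), (2,0), (2,1), (2,2)) is [[-12, -8, -18, -4, 4, -6, 0, 4, 0], [-18, -15, -27, -6, 15, -9, 0, 12, 0], [-12, -10, -18, -4, 10, -6, 0, 8, 0]].
There the 2×2 minor on rows k ∈ {0, 1}, columns (i,j) ∈ {(0,0), (0,1)} is det [[-12, -8], [-18, -15]] = 36 ≠ 0, so this unfolding has rank ≥ 2; CP rank is at least every unfolding rank, so rank(T) ≥ 2. (Flattening ranks never certify an upper bound on CP rank; for that we must actually write T with 2 rank-1 terms.)
Upper bound — finding two terms. Write S_k = T[:,:,k] for the frontal slices: S₀ = [[-12, -8, -18], [-4, 4, -6], [0, 4, 0]], S₁ = [[-18, -15, -27], [-6, 15, -9], [0, 12, 0]], S₂ = [[-12, -10, -18], [-4, 10, -6], [0, 8, 0]].
If T = a₁ ⊗ b₁ ⊗ c₁ + a₂ ⊗ b₂ ⊗ c₂ then each S_k = c₁[k]·a₁b₁ᵀ + c₂[k]·a₂b₂ᵀ. S₀ and S₁ are linearly independent, so a₁b₁ᵀ and a₂b₂ᵀ must span the same plane of matrices: they are the rank-1 matrices of the form x·S₀ + y·S₁.
The 2×2 minor of x·S₀ + y·S₁ on rows {0,1}, columns {0,1} is −80·x² − 360·xy − 360·y² = (-40)·(x + 3·y)(2·x + 3·y), vanishing at (x:y) = (3:-1) and (3:-2).
M₁ = 3·S₀ − S₁ = [[-18, -9, -27], [-6, -3, -9], [0, 0, 0]] = (-3)·[3, 1, 0][2, 1, 3]ᵀ and M₂ = 3·S₀ − 2·S₁ = [[0, 6, 0], [0, -18, 0], [0, -12, 0]] = 6·[1, -3, -2][0, 1, 0]ᵀ, so take a₁ = [3, 1, 0], b₁ = [2, 1, 3], a₂ = [1, -3, -2], b₂ = [0, 1, 0].
Each slice is an integer combination of E₁ = a₁b₁ᵀ and E₂ = a₂b₂ᵀ: S₀ = −2·E₁ − 2·E₂, S₁ = −3·E₁ − 6·E₂, S₂ = −2·E₁ − 4·E₂; reading off coefficients, c₁ = [-2, -3, -2] and c₂ = [-2, -6, -4].
Hence T = [3, 1, 0] ⊗ [2, 1, 3] ⊗ [-2, -3, -2] + [1, -3, -2] ⊗ [0, 1, 0] ⊗ [-2, -6, -4], so rank(T) ≤ 2.
These bounds meet, so rank(T) = 2.
Check entry T[2,0,1] = 0: (0)·(2)·(-3) + (-2)·(0)·(-6) = 0.

rank(T) = 2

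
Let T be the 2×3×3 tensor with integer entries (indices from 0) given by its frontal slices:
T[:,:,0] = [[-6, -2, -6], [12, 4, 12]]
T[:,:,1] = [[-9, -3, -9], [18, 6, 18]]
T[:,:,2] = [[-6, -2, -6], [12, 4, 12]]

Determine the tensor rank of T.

1

Lower bound: T ≠ 0 (e.g. T[0,0,0] = -6), so rank(T) ≥ 1.
Upper bound: if T = a ⊗ b ⊗ c then every fibre of T is a multiple of the corresponding factor, so read the factors off the fibres through the nonzero entry T[0,0,0] = -6.
The mode-1 fibre T[:,0,0] = [-6, 12] gives a = [1, -2] (primitive direction); the mode-2 fibre T[0,:,0] = [-6, -2, -6] gives b = [3, 1, 3]; then c[k] = T[0,0,k] / (a[0]·b[0]) = [-6, -9, -6] / 3 = [-2, -3, -2].
Expanding [1, -2] ⊗ [3, 1, 3] ⊗ [-2, -3, -2] reproduces all 18 entries of T, so T = [1, -2] ⊗ [3, 1, 3] ⊗ [-2, -3, -2] and rank(T) ≤ 1.
These bounds meet, so rank(T) = 1.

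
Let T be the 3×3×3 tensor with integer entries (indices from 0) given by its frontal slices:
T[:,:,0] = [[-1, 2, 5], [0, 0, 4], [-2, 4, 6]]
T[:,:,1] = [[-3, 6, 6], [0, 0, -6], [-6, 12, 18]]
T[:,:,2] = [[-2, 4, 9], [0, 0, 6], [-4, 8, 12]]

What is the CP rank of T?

Lower bound: the mode-2 unfolding of T (rows indexed by j, columns by (i,k) = (0,0), (0,1), (0,2), (1,0), (1,1), (1,2), (2,0), (2,1), (2,2)) is [[-1, -3, -2, 0, 0, 0, -2, -6, -4], [2, 6, 4, 0, 0, 0, 4, 12, 8], [5, 6, 9, 4, -6, 6, 6, 18, 12]].
There the 2×2 minor on rows j ∈ {0, 2}, columns (i,k) ∈ {(0,0), (0,1)} is det [[-1, -3], [5, 6]] = 9 ≠ 0, so this unfolding has rank ≥ 2; CP rank is at least every unfolding rank, so rank(T) ≥ 2. (Flattening ranks never certify an upper bound on CP rank; for that we must actually write T with 2 rank-1 terms.)
Upper bound — finding two terms. Write S_k = T[:,:,k] for the frontal slices: S₀ = [[-1, 2, 5], [0, 0, 4], [-2, 4, 6]], S₁ = [[-3, 6, 6], [0, 0, -6], [-6, 12, 18]], S₂ = [[-2, 4, 9], [0, 0, 6], [-4, 8, 12]].
If T = a₁ ⊗ b₁ ⊗ c₁ + a₂ ⊗ b₂ ⊗ c₂ then each S_k = c₁[k]·a₁b₁ᵀ + c₂[k]·a₂b₂ᵀ. S₀ and S₁ are linearly independent, so a₁b₁ᵀ and a₂b₂ᵀ must span the same plane of matrices: they are the rank-1 matrices of the form x·S₀ + y·S₁.
The 2×2 minor of x·S₀ + y·S₁ on rows {0,1}, columns {0,2} is −4·x² − 6·xy + 18·y² = (-2)·(2·x − 3·y)(x + 3·y), vanishing at (x:y) = (3:2) and (3:-1).
M₁ = 3·S₀ + 2·S₁ = [[-9, 18, 27], [0, 0, 0], [-18, 36, 54]] = (-9)·(1, 0, 2)(1, -2, -3)ᵀ and M₂ = 3·S₀ − S₁ = [[0, 0, 9], [0, 0, 18], [0, 0, 0]] = 9·(1, 2, 0)(0, 0, 1)ᵀ, so take a₁ = (1, 0, 2), b₁ = (1, -2, -3), a₂ = (1, 2, 0), b₂ = (0, 0, 1).
Each slice is an integer combination of E₁ = a₁b₁ᵀ and E₂ = a₂b₂ᵀ: S₀ = −E₁ + 2·E₂, S₁ = −3·E₁ − 3·E₂, S₂ = −2·E₁ + 3·E₂; reading off coefficients, c₁ = (-1, -3, -2) and c₂ = (2, -3, 3).
Hence T = (1, 0, 2) ⊗ (1, -2, -3) ⊗ (-1, -3, -2) + (1, 2, 0) ⊗ (0, 0, 1) ⊗ (2, -3, 3), so rank(T) ≤ 2.
These bounds meet, so rank(T) = 2.

2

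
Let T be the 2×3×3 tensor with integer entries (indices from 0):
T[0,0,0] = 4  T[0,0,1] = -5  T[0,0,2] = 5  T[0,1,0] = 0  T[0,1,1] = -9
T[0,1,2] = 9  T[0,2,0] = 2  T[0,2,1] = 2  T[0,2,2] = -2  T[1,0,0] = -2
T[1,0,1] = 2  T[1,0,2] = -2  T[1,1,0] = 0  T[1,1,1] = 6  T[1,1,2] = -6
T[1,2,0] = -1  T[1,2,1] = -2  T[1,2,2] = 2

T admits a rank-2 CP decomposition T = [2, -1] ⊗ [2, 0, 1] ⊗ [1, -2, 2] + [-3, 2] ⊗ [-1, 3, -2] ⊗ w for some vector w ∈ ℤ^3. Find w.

w = [0, 1, -1]

Subtract the known terms from T to get the rank-1 residual R = [-3, 2] ⊗ [-1, 3, -2] ⊗ w, so R[i,j,k] = a[i]·b[j]·w[k]. Pick indices with nonzero a[0]·b[0] = (-3)·(-1) = 3. Only the fibre through (0,0,·) is needed: R[0,0,:] = T[0,0,:] − Σₗ aₗ[0]bₗ[0]cₗ = [4, -5, 5] − (2)·(2)·[1, -2, 2] = [0, 3, -3]. Then w[k] = R[0,0,k] / 3 for each k, giving w = [0, 3, -3] / 3 = [0, 1, -1].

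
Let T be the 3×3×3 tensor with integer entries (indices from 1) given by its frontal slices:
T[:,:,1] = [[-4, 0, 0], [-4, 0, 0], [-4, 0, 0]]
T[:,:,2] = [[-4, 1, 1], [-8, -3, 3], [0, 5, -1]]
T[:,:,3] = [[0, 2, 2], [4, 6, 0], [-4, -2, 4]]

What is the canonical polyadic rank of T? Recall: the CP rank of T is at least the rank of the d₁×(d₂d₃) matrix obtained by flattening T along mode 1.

3

Lower bound: in the mode-2 unfolding of T (rows indexed by j, columns by (i,k)) the 3×3 minor on rows j ∈ {1, 2, 3}, columns (i,k) ∈ {(1,1), (1,2), (2,2)} is det [[-4, -4, -8], [0, 1, -3], [0, 1, 3]] = -24 ≠ 0, so that unfolding has rank ≥ 3 and hence rank(T) ≥ 3 (CP rank is at least every unfolding rank, though it can be larger).
Upper bound: T is a sum of 3 rank-1 terms, T = (0, 1, -1) ⊗ (2, 2, -1) ⊗ (0, -2, 2) + (1, 1, 1) ⊗ (0, 1, 1) ⊗ (0, 1, 2) + (1, 1, 1) ⊗ (1, 0, 0) ⊗ (-4, -4, 0) (one valid choice — decompositions are not unique — normalised so each a, b is primitive with positive first nonzero entry; check it by expanding all entries), so rank(T) ≤ 3.
These bounds meet, so rank(T) = 3.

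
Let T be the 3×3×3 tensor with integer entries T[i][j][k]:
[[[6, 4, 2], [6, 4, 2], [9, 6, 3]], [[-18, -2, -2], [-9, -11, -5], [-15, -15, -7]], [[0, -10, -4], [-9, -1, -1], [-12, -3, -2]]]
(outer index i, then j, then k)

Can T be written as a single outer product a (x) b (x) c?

The mode-2 unfolding of T (rows indexed by j, columns by (i,k) = (0,0), (0,1), (0,2), (1,0), (1,1), (1,2), (2,0), (2,1), (2,2)) is [[6, 4, 2, -18, -2, -2, 0, -10, -4], [6, 4, 2, -9, -11, -5, -9, -1, -1], [9, 6, 3, -15, -15, -7, -12, -3, -2]].
There the 2×2 minor on rows j ∈ {0, 1}, columns (i,k) ∈ {(0,0), (1,0)} is det [[6, -18], [6, -9]] = 54 ≠ 0, so this unfolding has rank ≥ 2; CP rank is at least every unfolding rank, so rank(T) ≥ 2.
In particular rank(T) ≥ 2 > 1, so T is not rank-1.

No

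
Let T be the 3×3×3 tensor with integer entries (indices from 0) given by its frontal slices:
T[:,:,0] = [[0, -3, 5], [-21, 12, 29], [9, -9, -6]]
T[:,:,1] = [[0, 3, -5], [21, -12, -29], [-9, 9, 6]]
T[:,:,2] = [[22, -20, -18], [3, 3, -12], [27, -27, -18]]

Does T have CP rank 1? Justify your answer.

The mode-1 unfolding of T (rows indexed by i, columns by (j,k) = (0,0), (0,1), (0,2), (1,0), (1,1), (1,2), (2,0), (2,1), (2,2)) is [[0, 0, 22, -3, 3, -20, 5, -5, -18], [-21, 21, 3, 12, -12, 3, 29, -29, -12], [9, -9, 27, -9, 9, -27, -6, 6, -18]].
There the 2×2 minor on rows i ∈ {0, 1}, columns (j,k) ∈ {(0,0), (0,2)} is det [[0, 22], [-21, 3]] = 462 ≠ 0, so this unfolding has rank ≥ 2; CP rank is at least every unfolding rank, so rank(T) ≥ 2.
In particular rank(T) ≥ 2 > 1, so T is not rank-1.

No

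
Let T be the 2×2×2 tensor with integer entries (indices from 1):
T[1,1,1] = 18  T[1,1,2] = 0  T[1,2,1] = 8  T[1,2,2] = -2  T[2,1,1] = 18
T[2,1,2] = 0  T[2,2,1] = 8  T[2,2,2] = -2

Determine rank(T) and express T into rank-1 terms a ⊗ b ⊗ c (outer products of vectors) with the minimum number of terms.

Lower bound: the mode-3 unfolding of T (rows indexed by k, columns by (i,j) = (1,1), (1,2), (2,1), (2,2)) is [[18, 8, 18, 8], [0, -2, 0, -2]].
There the 2×2 minor on rows k ∈ {1, 2}, columns (i,j) ∈ {(1,1), (1,2)} is det [[18, 8], [0, -2]] = -36 ≠ 0, so this unfolding has rank ≥ 2; CP rank is at least every unfolding rank, so rank(T) ≥ 2. (This is only a lower bound: in general the CP rank may exceed every unfolding rank, so we still need to exhibit 2 rank-1 terms summing to T.)
Upper bound — finding two terms. Every mode-1 slice of T is a multiple of one matrix: T[i,:,:] = a[i]·M with a = [1, 1] and M = [[18, 0], [8, -2]] (rows indexed by j, columns by k). So it suffices to write M as a sum of two rank-1 matrices.
Splitting M by its rows (j = 1, 2), M = [1, 0][18, 0]ᵀ + [0, 1][8, -2]ᵀ.
Hence T = [1, 1] ⊗ [1, 0] ⊗ [18, 0] + [1, 1] ⊗ [0, 1] ⊗ [8, -2], so rank(T) ≤ 2.
These bounds meet, so rank(T) = 2.

rank(T) = 2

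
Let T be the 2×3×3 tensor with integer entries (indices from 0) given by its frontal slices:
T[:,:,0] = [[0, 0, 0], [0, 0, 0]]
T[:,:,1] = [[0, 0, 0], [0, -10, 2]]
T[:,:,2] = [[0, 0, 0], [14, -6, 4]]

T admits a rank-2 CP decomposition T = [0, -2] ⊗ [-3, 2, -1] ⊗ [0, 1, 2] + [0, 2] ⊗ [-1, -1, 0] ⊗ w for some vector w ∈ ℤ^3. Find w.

Subtract the known terms from T to get the rank-1 residual R = [0, 2] ⊗ [-1, -1, 0] ⊗ w, so R[i,j,k] = a[i]·b[j]·w[k]. Pick indices with nonzero a[1]·b[0] = (2)·(-1) = -2. Only the fibre through (1,0,·) is needed: R[1,0,:] = T[1,0,:] − Σₗ aₗ[1]bₗ[0]cₗ = [0, 0, 14] − (-2)·(-3)·[0, 1, 2] = [0, -6, 2]. Then w[k] = R[1,0,k] / -2 for each k, giving w = [0, -6, 2] / -2 = [0, 3, -1].

w = [0, 3, -1]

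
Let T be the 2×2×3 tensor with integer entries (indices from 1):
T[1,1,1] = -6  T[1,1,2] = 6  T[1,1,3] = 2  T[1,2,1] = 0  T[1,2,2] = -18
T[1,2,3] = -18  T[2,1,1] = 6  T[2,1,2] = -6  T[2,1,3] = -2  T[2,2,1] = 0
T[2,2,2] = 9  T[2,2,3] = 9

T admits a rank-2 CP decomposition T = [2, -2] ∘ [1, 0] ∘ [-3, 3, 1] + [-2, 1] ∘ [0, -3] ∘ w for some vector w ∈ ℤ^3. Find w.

Subtract the known terms from T to get the rank-1 residual R = [-2, 1] ∘ [0, -3] ∘ w, so R[i,j,k] = a[i]·b[j]·w[k]. Pick indices with nonzero a[1]·b[2] = (-2)·(-3) = 6. Only the fibre through (1,2,·) is needed: R[1,2,:] = T[1,2,:] − Σₗ aₗ[1]bₗ[2]cₗ = [0, -18, -18] − (2)·(0)·[-3, 3, 1] = [0, -18, -18]. Then w[k] = R[1,2,k] / 6 for each k, giving w = [0, -18, -18] / 6 = [0, -3, -3].

w = [0, -3, -3]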